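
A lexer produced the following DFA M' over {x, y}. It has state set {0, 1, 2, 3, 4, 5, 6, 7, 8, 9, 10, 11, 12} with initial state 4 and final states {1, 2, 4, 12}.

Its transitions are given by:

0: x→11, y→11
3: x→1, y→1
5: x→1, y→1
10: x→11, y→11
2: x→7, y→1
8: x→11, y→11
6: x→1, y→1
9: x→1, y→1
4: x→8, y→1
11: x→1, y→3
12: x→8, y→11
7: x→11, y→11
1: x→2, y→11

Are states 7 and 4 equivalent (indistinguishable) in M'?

States {0,5,6,9,10,12} cannot be reached from the start state, so discard them.
Initial partition by acceptance: {1,2,4} | {3,7,8,11}.
Refine {1,2,4} on symbol x: members go to different blocks, giving {2,4} and {1}.
Split {3,7,8,11} by δ(·,x) → {3,11} and {7,8}.
On input y, block {3,11} splits into {3} and {11}.
Stable partition: {2,4} | {3} | {1} | {7,8} | {11} — 5 equivalence classes.
7 and 4 end up in different blocks, so they are distinguishable. For instance, the string 'ε' is accepted from only 4.

No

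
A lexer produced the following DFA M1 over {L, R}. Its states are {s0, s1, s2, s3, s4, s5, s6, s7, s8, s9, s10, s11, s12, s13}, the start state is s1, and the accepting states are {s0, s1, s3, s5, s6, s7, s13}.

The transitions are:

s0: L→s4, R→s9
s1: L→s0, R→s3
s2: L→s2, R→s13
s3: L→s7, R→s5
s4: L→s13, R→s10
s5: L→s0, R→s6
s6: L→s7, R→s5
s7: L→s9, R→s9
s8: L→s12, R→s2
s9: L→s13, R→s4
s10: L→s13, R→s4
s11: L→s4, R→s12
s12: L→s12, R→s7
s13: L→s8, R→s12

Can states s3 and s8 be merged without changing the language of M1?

No

Reachable states from the start: {s0,s1,s2,s3,s4,s5,s6,s7,s8,s9,s10,s12,s13}. Unreachable: {s11} — drop them.
P0 = {s0,s1,s3,s5,s6,s7,s13} | {s2,s4,s8,s9,s10,s12}.
On input L, block {s0,s1,s3,s5,s6,s7,s13} splits into {s1,s3,s5,s6} and {s0,s7,s13}.
On input L, block {s2,s4,s8,s9,s10,s12} splits into {s2,s8,s12} and {s4,s9,s10}.
Refine {s2,s8,s12} on symbol R: members go to different blocks, giving {s2,s12} and {s8}.
On input L, block {s0,s7,s13} splits into {s0,s7} and {s13}.
Split {s2,s12} by δ(·,R) → {s2} and {s12}.
No further refinement is possible. Final partition (7 blocks): {s1,s3,s5,s6} | {s2} | {s0,s7} | {s4,s9,s10} | {s8} | {s13} | {s12}.
s3 and s8 end up in different blocks, so they are distinguishable. For instance, the string 'ε' is accepted from only s3.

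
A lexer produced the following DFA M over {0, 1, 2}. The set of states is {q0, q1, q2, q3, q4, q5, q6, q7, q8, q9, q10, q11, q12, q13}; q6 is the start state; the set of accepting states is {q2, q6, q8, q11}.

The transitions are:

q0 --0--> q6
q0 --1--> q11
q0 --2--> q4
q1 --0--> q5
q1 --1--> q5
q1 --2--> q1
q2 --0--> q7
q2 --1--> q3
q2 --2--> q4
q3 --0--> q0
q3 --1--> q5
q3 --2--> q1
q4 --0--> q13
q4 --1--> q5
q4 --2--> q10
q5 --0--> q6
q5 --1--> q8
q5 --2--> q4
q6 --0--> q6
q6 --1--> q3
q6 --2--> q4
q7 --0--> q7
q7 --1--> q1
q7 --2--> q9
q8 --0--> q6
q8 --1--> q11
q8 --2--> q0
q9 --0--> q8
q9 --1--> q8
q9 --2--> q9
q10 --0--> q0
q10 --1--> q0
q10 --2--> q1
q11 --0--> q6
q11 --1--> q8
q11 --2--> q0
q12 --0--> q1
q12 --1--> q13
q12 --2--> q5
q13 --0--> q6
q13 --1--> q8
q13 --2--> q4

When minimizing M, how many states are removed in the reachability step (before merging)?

BFS from q6 reaches {q0, q1, q3, q4, q5, q6, q8, q10, q11, q13}; the 4 state(s) q2, q7, q9, q12 are never visited.

4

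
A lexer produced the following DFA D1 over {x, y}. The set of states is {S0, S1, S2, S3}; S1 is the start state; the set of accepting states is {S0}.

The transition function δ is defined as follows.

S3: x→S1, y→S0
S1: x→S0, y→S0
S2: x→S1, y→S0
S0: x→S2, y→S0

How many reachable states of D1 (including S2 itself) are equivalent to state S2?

States {S3} cannot be reached from the start state, so discard them.
Start with accepting vs non-accepting: {S0} | {S1,S2}.
On input x, block {S1,S2} splits into {S1} and {S2}.
No further refinement is possible. Final partition (3 blocks): {S0} | {S1} | {S2}.
State S2 belongs to the block {S2}, which has 1 states.

1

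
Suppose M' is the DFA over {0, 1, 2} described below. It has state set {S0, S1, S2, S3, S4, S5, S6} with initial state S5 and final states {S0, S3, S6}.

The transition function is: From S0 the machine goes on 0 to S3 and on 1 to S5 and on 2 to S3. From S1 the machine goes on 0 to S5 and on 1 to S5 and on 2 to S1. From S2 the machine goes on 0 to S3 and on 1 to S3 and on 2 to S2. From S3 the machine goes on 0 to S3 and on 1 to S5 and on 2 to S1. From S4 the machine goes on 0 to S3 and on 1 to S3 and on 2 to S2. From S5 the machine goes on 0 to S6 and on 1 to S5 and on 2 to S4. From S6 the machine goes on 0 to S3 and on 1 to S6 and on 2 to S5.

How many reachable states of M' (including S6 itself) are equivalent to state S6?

1

First remove the unreachable states {S0}; 6 states remain.
Start with accepting vs non-accepting: {S3,S6} | {S1,S2,S4,S5}.
On input 1, block {S3,S6} splits into {S3} and {S6}.
On input 0, block {S1,S2,S4,S5} splits into {S2,S4} and {S1} and {S5}.
The partition is now stable with 5 blocks: {S3} | {S2,S4} | {S6} | {S1} | {S5}.
The equivalence class containing S6 is {S6}, of size 1.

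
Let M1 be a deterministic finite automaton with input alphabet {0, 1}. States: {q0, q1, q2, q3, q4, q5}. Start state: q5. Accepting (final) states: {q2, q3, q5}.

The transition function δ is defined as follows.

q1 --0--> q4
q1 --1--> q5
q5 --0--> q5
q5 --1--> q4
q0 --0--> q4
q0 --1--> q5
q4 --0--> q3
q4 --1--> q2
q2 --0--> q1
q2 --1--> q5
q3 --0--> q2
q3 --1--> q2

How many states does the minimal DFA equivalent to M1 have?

5

Reachable states from the start: {q1,q2,q3,q4,q5}. Unreachable: {q0} — drop them.
Start with accepting vs non-accepting: {q2,q3,q5} | {q1,q4}.
Refine {q2,q3,q5} on symbol 0: members go to different blocks, giving {q3,q5} and {q2}.
Refine {q3,q5} on symbol 0: members go to different blocks, giving {q3} and {q5}.
On input 0, block {q1,q4} splits into {q1} and {q4}.
The partition is now stable with 5 blocks: {q3} | {q1} | {q2} | {q5} | {q4}.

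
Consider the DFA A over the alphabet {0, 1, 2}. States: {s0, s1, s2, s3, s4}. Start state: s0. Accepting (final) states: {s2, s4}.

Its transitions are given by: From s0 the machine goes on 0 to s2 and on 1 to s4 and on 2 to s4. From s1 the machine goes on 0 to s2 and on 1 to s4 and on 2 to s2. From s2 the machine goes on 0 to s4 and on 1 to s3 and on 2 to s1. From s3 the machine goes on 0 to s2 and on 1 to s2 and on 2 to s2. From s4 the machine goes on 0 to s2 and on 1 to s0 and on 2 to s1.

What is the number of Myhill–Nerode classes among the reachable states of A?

Initial partition by acceptance: {s2,s4} | {s0,s1,s3}.
No further refinement is possible. Final partition (2 blocks): {s2,s4} | {s0,s1,s3}.

2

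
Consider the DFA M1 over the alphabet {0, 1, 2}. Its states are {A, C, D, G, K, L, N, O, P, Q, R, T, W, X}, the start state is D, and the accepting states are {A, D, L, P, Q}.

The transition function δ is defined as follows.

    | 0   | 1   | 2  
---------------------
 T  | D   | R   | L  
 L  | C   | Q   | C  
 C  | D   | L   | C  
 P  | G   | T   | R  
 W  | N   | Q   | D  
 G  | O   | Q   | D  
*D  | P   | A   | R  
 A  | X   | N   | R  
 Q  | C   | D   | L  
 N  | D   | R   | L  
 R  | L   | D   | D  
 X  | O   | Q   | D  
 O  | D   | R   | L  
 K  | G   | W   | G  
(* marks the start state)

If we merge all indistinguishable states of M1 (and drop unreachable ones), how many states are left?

Reachable states from the start: {A,C,D,G,L,N,O,P,Q,R,T,X}. Unreachable: {K,W} — drop them.
Initial partition by acceptance: {A,D,L,P,Q} | {C,G,N,O,R,T,X}.
Split {A,D,L,P,Q} by δ(·,0) → {A,L,P,Q} and {D}.
Split {A,L,P,Q} by δ(·,1) → {A,P} and {Q} and {L}.
On input 0, block {C,G,N,O,R,T,X} splits into {C,N,O,T} and {G,X} and {R}.
Refine {C,N,O,T} on symbol 1: members go to different blocks, giving {N,O,T} and {C}.
The partition is now stable with 8 blocks: {A,P} | {N,O,T} | {D} | {Q} | {L} | {G,X} | {R} | {C}.

8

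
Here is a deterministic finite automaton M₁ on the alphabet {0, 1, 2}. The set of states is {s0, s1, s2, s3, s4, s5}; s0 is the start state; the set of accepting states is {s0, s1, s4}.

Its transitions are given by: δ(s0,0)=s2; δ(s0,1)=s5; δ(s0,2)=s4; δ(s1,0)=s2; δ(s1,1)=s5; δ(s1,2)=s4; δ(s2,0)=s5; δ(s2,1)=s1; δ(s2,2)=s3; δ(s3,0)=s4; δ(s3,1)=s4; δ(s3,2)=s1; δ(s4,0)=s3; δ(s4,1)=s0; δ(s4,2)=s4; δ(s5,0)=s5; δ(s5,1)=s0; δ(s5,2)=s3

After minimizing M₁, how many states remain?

4

Every state is reachable, so we keep all 6.
Start with accepting vs non-accepting: {s0,s1,s4} | {s2,s3,s5}.
On input 1, block {s0,s1,s4} splits into {s0,s1} and {s4}.
On input 0, block {s2,s3,s5} splits into {s2,s5} and {s3}.
Stable partition: {s0,s1} | {s2,s5} | {s4} | {s3} — 4 equivalence classes.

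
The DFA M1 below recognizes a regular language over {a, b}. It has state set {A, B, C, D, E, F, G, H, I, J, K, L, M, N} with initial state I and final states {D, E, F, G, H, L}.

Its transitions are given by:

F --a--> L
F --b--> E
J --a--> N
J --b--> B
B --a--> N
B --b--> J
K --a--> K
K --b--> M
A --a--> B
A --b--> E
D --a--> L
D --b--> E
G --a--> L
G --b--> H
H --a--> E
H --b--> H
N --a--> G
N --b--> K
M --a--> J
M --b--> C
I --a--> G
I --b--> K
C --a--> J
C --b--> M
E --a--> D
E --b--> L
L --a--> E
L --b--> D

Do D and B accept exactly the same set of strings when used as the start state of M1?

No

Reachable states from the start: {B,C,D,E,G,H,I,J,K,L,M,N}. Unreachable: {A,F} — drop them.
Initial partition by acceptance: {D,E,G,H,L} | {B,C,I,J,K,M,N}.
On input a, block {B,C,I,J,K,M,N} splits into {B,C,J,K,M} and {I,N}.
Refine {B,C,J,K,M} on symbol a: members go to different blocks, giving {C,K,M} and {B,J}.
On input a, block {C,K,M} splits into {C,M} and {K}.
No further refinement is possible. Final partition (5 blocks): {D,E,G,H,L} | {C,M} | {I,N} | {B,J} | {K}.
D and B end up in different blocks, so they are distinguishable. For instance, the string 'ε' is accepted from only D.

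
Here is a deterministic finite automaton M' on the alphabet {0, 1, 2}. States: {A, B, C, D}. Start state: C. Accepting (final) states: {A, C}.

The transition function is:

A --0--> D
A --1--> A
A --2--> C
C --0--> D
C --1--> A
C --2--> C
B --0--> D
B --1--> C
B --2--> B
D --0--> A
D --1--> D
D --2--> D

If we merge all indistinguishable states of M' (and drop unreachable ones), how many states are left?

2

States {B} cannot be reached from the start state, so discard them.
Start with accepting vs non-accepting: {A,C} | {D}.
The partition is now stable with 2 blocks: {A,C} | {D}.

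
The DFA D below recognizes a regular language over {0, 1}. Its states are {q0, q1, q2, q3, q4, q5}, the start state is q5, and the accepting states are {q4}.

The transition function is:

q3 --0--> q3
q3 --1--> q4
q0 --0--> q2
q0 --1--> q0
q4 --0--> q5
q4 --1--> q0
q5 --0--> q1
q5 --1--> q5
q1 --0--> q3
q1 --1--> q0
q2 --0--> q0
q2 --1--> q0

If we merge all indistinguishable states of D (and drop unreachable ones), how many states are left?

5

Start with accepting vs non-accepting: {q4} | {q0,q1,q2,q3,q5}.
Split {q0,q1,q2,q3,q5} by δ(·,1) → {q0,q1,q2,q5} and {q3}.
Refine {q0,q1,q2,q5} on symbol 0: members go to different blocks, giving {q0,q2,q5} and {q1}.
Refine {q0,q2,q5} on symbol 0: members go to different blocks, giving {q0,q2} and {q5}.
Stable partition: {q4} | {q0,q2} | {q3} | {q1} | {q5} — 5 equivalence classes.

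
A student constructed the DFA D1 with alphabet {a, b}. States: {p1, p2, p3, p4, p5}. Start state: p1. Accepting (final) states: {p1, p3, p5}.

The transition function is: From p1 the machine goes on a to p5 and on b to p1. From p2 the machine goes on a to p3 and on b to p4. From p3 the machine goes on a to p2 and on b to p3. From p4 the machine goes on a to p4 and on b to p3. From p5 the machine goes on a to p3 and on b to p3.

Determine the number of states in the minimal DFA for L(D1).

5

All states are reachable from the start state.
Initial partition by acceptance: {p1,p3,p5} | {p2,p4}.
On input a, block {p1,p3,p5} splits into {p1,p5} and {p3}.
On input a, block {p1,p5} splits into {p1} and {p5}.
Refine {p2,p4} on symbol a: members go to different blocks, giving {p2} and {p4}.
No further refinement is possible. Final partition (5 blocks): {p1} | {p2} | {p3} | {p5} | {p4}.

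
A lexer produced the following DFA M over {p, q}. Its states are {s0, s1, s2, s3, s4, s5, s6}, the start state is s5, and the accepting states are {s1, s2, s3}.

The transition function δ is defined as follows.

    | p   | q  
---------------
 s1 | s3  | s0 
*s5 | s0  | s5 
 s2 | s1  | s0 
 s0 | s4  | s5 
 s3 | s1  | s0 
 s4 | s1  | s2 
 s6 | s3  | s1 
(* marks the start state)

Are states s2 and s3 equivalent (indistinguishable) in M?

Yes

States {s6} cannot be reached from the start state, so discard them.
Initial partition by acceptance: {s1,s2,s3} | {s0,s4,s5}.
Refine {s0,s4,s5} on symbol p: members go to different blocks, giving {s0,s5} and {s4}.
Split {s0,s5} by δ(·,p) → {s0} and {s5}.
No further refinement is possible. Final partition (4 blocks): {s1,s2,s3} | {s0} | {s4} | {s5}.
s2 and s3 lie in the same block of the stable partition, so they are equivalent — no string distinguishes them.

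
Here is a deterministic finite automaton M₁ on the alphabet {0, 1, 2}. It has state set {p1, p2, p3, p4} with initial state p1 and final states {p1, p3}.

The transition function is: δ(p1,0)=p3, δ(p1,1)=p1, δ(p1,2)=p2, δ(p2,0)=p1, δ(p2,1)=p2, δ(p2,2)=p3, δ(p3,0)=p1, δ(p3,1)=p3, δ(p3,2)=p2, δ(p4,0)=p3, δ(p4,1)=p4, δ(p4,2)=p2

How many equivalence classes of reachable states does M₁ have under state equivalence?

First remove the unreachable states {p4}; 3 states remain.
P0 = {p1,p3} | {p2}.
No further refinement is possible. Final partition (2 blocks): {p1,p3} | {p2}.

2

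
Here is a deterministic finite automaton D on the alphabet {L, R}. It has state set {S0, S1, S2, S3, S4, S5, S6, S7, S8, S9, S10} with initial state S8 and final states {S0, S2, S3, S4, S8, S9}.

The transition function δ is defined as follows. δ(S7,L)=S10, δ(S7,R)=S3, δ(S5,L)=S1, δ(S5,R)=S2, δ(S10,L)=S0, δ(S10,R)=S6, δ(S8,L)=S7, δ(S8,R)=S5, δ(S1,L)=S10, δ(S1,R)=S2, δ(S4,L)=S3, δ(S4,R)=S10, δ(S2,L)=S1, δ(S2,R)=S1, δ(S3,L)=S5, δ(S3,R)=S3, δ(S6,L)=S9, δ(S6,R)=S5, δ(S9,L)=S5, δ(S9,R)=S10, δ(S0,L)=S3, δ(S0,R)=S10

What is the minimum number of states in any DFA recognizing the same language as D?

First remove the unreachable states {S4}; 10 states remain.
Start with accepting vs non-accepting: {S0,S2,S3,S8,S9} | {S1,S5,S6,S7,S10}.
Refine {S0,S2,S3,S8,S9} on symbol L: members go to different blocks, giving {S2,S3,S8,S9} and {S0}.
Refine {S2,S3,S8,S9} on symbol R: members go to different blocks, giving {S2,S8,S9} and {S3}.
Refine {S1,S5,S6,S7,S10} on symbol L: members go to different blocks, giving {S1,S5,S7} and {S6} and {S10}.
Refine {S2,S8,S9} on symbol R: members go to different blocks, giving {S2,S8} and {S9}.
Split {S1,S5,S7} by δ(·,L) → {S1,S7} and {S5}.
Split {S2,S8} by δ(·,R) → {S2} and {S8}.
On input R, block {S1,S7} splits into {S1} and {S7}.
Stable partition: {S2} | {S1} | {S0} | {S3} | {S6} | {S10} | {S9} | {S5} | {S8} | {S7} — 10 equivalence classes.

10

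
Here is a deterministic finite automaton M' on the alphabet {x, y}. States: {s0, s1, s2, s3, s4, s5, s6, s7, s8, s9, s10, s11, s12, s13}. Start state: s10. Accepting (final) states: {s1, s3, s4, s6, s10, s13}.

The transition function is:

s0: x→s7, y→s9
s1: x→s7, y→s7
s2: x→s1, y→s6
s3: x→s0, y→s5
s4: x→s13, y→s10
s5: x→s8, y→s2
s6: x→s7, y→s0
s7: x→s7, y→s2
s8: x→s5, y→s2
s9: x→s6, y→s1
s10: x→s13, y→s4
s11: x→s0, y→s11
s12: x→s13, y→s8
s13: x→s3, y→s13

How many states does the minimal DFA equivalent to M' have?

States {s11,s12} cannot be reached from the start state, so discard them.
P0 = {s1,s3,s4,s6,s10,s13} | {s0,s2,s5,s7,s8,s9}.
Split {s1,s3,s4,s6,s10,s13} by δ(·,x) → {s1,s3,s6} and {s4,s10,s13}.
Refine {s0,s2,s5,s7,s8,s9} on symbol x: members go to different blocks, giving {s0,s5,s7,s8} and {s2,s9}.
Split {s4,s10,s13} by δ(·,x) → {s4,s10} and {s13}.
Stable partition: {s1,s3,s6} | {s0,s5,s7,s8} | {s4,s10} | {s2,s9} | {s13} — 5 equivalence classes.

5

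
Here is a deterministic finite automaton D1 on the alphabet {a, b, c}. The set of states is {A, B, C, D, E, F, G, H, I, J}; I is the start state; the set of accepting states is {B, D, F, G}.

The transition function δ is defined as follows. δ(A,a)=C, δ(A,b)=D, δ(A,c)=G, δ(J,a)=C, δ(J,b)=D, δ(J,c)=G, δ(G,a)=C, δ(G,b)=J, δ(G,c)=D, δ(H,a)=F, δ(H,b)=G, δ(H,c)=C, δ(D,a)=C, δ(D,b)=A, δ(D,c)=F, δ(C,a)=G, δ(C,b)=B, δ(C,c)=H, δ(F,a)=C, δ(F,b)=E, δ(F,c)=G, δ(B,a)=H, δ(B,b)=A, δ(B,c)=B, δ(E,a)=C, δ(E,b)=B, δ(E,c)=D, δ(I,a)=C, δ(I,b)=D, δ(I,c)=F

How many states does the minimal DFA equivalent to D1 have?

3

All states are reachable from the start state.
Start with accepting vs non-accepting: {B,D,F,G} | {A,C,E,H,I,J}.
Split {A,C,E,H,I,J} by δ(·,a) → {A,E,I,J} and {C,H}.
The partition is now stable with 3 blocks: {B,D,F,G} | {A,E,I,J} | {C,H}.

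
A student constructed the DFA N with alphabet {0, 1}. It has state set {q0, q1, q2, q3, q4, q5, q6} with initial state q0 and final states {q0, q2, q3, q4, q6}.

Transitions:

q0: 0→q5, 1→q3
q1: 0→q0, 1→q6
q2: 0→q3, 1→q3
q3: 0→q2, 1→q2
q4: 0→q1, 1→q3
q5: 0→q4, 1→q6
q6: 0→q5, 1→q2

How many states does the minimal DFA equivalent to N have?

All states are reachable from the start state.
Initial partition by acceptance: {q0,q2,q3,q4,q6} | {q1,q5}.
Refine {q0,q2,q3,q4,q6} on symbol 0: members go to different blocks, giving {q0,q4,q6} and {q2,q3}.
No further refinement is possible. Final partition (3 blocks): {q0,q4,q6} | {q1,q5} | {q2,q3}.

3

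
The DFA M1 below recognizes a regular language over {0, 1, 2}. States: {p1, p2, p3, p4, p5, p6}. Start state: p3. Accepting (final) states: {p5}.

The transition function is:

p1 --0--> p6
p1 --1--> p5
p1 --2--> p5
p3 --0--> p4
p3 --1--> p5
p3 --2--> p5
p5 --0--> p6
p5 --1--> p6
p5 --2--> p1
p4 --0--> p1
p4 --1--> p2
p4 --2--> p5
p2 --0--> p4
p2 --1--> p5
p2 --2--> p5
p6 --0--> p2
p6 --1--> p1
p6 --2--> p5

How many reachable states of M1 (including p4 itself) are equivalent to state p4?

All states are reachable from the start state.
Start with accepting vs non-accepting: {p5} | {p1,p2,p3,p4,p6}.
On input 1, block {p1,p2,p3,p4,p6} splits into {p1,p2,p3} and {p4,p6}.
The partition is now stable with 3 blocks: {p5} | {p1,p2,p3} | {p4,p6}.
State p4 belongs to the block {p4,p6}, which has 2 states.

2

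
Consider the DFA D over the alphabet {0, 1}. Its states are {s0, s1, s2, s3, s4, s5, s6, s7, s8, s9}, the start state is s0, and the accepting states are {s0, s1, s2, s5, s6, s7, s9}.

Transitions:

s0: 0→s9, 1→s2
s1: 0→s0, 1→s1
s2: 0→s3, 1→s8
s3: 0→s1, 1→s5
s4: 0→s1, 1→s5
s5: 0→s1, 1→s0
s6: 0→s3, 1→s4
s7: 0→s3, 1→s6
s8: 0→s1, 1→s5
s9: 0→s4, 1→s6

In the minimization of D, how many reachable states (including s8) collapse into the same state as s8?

First remove the unreachable states {s7}; 9 states remain.
P0 = {s0,s1,s2,s5,s6,s9} | {s3,s4,s8}.
On input 0, block {s0,s1,s2,s5,s6,s9} splits into {s0,s1,s5} and {s2,s6,s9}.
Split {s0,s1,s5} by δ(·,0) → {s1,s5} and {s0}.
Split {s1,s5} by δ(·,0) → {s1} and {s5}.
Refine {s2,s6,s9} on symbol 1: members go to different blocks, giving {s2,s6} and {s9}.
No further refinement is possible. Final partition (6 blocks): {s1} | {s3,s4,s8} | {s2,s6} | {s0} | {s5} | {s9}.
The equivalence class containing s8 is {s3,s4,s8}, of size 3.

3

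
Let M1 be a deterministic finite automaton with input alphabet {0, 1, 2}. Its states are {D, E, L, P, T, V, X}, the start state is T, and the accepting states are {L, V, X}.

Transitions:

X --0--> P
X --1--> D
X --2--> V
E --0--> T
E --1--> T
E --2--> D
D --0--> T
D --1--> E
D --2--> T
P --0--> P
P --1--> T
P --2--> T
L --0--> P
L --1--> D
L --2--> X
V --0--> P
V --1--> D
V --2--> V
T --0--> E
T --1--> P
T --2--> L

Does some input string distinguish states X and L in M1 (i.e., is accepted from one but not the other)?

No

P0 = {L,V,X} | {D,E,P,T}.
On input 2, block {D,E,P,T} splits into {D,E,P} and {T}.
Refine {D,E,P} on symbol 0: members go to different blocks, giving {D,E} and {P}.
Refine {D,E} on symbol 1: members go to different blocks, giving {D} and {E}.
Stable partition: {L,V,X} | {D} | {T} | {P} | {E} — 5 equivalence classes.
X and L lie in the same block of the stable partition, so they are equivalent — no string distinguishes them.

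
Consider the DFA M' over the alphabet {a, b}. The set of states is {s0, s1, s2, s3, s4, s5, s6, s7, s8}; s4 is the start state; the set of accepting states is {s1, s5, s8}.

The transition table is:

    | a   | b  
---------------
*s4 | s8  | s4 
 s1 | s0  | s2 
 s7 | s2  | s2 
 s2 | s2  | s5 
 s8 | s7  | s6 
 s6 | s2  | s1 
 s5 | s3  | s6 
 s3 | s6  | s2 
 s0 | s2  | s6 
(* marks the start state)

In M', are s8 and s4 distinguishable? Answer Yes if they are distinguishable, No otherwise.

Yes

Every state is reachable, so we keep all 9.
Initial partition by acceptance: {s1,s5,s8} | {s0,s2,s3,s4,s6,s7}.
Split {s0,s2,s3,s4,s6,s7} by δ(·,a) → {s0,s2,s3,s6,s7} and {s4}.
On input b, block {s0,s2,s3,s6,s7} splits into {s0,s3,s7} and {s2,s6}.
The partition is now stable with 4 blocks: {s1,s5,s8} | {s0,s3,s7} | {s4} | {s2,s6}.
s8 and s4 end up in different blocks, so they are distinguishable. For instance, the string 'ε' is accepted from only s8.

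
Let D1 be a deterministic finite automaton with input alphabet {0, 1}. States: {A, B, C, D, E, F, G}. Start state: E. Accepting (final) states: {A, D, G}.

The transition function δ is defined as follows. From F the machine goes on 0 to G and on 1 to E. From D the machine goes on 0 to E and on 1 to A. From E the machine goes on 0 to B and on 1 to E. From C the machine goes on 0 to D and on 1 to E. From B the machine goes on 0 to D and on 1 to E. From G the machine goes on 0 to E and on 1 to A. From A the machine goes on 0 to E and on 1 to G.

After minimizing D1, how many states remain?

First remove the unreachable states {C,F}; 5 states remain.
Start with accepting vs non-accepting: {A,D,G} | {B,E}.
Split {B,E} by δ(·,0) → {B} and {E}.
Stable partition: {A,D,G} | {B} | {E} — 3 equivalence classes.

3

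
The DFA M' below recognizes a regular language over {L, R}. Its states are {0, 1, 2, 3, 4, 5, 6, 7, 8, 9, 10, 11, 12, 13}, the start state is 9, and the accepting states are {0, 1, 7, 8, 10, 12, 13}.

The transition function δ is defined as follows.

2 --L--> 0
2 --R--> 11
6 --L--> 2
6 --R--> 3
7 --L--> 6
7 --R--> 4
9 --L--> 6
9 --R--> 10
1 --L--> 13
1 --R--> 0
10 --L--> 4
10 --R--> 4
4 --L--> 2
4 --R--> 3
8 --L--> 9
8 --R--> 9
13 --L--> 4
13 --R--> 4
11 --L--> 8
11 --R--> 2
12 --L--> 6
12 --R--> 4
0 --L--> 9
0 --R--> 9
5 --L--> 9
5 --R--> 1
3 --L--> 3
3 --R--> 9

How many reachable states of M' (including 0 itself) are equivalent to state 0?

2

First remove the unreachable states {1,5,7,12,13}; 9 states remain.
P0 = {0,8,10} | {2,3,4,6,9,11}.
Split {2,3,4,6,9,11} by δ(·,L) → {3,4,6,9} and {2,11}.
Refine {3,4,6,9} on symbol L: members go to different blocks, giving {3,9} and {4,6}.
Split {0,8,10} by δ(·,L) → {0,8} and {10}.
On input L, block {3,9} splits into {3} and {9}.
No further refinement is possible. Final partition (6 blocks): {0,8} | {3} | {2,11} | {4,6} | {10} | {9}.
The equivalence class containing 0 is {0,8}, of size 2.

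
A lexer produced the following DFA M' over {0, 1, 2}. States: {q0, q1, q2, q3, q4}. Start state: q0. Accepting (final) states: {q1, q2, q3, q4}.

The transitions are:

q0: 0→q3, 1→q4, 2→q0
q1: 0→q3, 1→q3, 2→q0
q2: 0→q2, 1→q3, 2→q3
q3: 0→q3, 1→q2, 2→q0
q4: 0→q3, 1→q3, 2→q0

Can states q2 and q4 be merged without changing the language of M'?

States {q1} cannot be reached from the start state, so discard them.
P0 = {q2,q3,q4} | {q0}.
Split {q2,q3,q4} by δ(·,2) → {q3,q4} and {q2}.
Refine {q3,q4} on symbol 1: members go to different blocks, giving {q3} and {q4}.
Stable partition: {q3} | {q0} | {q2} | {q4} — 4 equivalence classes.
q2 and q4 end up in different blocks, so they are distinguishable. For instance, the string '2' is accepted from only q2.

No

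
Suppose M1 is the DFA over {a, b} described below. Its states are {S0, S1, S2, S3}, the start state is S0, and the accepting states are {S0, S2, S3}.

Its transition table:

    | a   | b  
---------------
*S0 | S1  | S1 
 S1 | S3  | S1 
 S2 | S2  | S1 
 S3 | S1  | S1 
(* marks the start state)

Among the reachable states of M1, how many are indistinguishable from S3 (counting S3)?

States {S2} cannot be reached from the start state, so discard them.
Start with accepting vs non-accepting: {S0,S3} | {S1}.
The partition is now stable with 2 blocks: {S0,S3} | {S1}.
The equivalence class containing S3 is {S0,S3}, of size 2.

2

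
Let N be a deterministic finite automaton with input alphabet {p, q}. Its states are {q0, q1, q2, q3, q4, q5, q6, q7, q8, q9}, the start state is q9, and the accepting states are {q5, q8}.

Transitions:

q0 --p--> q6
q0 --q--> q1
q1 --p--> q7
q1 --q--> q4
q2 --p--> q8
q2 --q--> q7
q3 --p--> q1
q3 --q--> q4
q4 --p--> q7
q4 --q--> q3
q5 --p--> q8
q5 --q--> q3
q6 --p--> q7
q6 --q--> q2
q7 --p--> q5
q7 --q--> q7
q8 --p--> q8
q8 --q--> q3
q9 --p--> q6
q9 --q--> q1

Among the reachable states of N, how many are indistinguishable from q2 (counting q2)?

States {q0} cannot be reached from the start state, so discard them.
P0 = {q5,q8} | {q1,q2,q3,q4,q6,q7,q9}.
Split {q1,q2,q3,q4,q6,q7,q9} by δ(·,p) → {q1,q3,q4,q6,q9} and {q2,q7}.
On input p, block {q1,q3,q4,q6,q9} splits into {q1,q4,q6} and {q3,q9}.
Refine {q1,q4,q6} on symbol q: members go to different blocks, giving {q1} and {q4} and {q6}.
Refine {q3,q9} on symbol p: members go to different blocks, giving {q3} and {q9}.
The partition is now stable with 7 blocks: {q5,q8} | {q1} | {q2,q7} | {q3} | {q4} | {q6} | {q9}.
The equivalence class containing q2 is {q2,q7}, of size 2.

2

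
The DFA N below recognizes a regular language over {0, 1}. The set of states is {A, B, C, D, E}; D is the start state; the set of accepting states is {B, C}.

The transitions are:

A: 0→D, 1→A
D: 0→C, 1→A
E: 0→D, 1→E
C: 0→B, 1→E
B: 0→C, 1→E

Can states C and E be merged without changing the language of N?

No

Start with accepting vs non-accepting: {B,C} | {A,D,E}.
Split {A,D,E} by δ(·,0) → {A,E} and {D}.
No further refinement is possible. Final partition (3 blocks): {B,C} | {A,E} | {D}.
C and E end up in different blocks, so they are distinguishable. For instance, the string 'ε' is accepted from only C.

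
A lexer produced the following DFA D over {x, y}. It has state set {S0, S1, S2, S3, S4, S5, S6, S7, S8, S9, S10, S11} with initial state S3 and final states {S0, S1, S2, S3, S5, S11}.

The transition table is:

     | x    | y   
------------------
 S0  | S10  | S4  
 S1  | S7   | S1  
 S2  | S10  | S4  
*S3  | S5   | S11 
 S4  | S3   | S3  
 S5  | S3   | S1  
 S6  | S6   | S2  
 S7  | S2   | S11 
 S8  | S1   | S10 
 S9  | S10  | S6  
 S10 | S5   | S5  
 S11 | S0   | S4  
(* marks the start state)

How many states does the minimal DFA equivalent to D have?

First remove the unreachable states {S6,S8,S9}; 9 states remain.
Start with accepting vs non-accepting: {S0,S1,S2,S3,S5,S11} | {S4,S7,S10}.
On input x, block {S0,S1,S2,S3,S5,S11} splits into {S0,S1,S2} and {S3,S5,S11}.
On input y, block {S0,S1,S2} splits into {S0,S2} and {S1}.
Refine {S4,S7,S10} on symbol x: members go to different blocks, giving {S4,S10} and {S7}.
Refine {S3,S5,S11} on symbol x: members go to different blocks, giving {S3,S5} and {S11}.
Refine {S3,S5} on symbol y: members go to different blocks, giving {S3} and {S5}.
Split {S4,S10} by δ(·,x) → {S4} and {S10}.
No further refinement is possible. Final partition (8 blocks): {S0,S2} | {S4} | {S3} | {S1} | {S7} | {S11} | {S5} | {S10}.

8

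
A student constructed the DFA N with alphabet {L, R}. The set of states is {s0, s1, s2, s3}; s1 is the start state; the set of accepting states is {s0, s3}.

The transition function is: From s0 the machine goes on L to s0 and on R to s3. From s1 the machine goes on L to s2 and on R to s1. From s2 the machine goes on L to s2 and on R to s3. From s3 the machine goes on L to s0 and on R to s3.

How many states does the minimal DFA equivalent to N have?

3

Initial partition by acceptance: {s0,s3} | {s1,s2}.
Refine {s1,s2} on symbol R: members go to different blocks, giving {s1} and {s2}.
No further refinement is possible. Final partition (3 blocks): {s0,s3} | {s1} | {s2}.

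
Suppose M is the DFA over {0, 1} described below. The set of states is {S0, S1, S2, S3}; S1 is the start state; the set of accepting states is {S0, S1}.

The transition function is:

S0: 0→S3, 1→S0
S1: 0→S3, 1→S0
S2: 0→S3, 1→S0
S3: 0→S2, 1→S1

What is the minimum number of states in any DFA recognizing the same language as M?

Start with accepting vs non-accepting: {S0,S1} | {S2,S3}.
The partition is now stable with 2 blocks: {S0,S1} | {S2,S3}.

2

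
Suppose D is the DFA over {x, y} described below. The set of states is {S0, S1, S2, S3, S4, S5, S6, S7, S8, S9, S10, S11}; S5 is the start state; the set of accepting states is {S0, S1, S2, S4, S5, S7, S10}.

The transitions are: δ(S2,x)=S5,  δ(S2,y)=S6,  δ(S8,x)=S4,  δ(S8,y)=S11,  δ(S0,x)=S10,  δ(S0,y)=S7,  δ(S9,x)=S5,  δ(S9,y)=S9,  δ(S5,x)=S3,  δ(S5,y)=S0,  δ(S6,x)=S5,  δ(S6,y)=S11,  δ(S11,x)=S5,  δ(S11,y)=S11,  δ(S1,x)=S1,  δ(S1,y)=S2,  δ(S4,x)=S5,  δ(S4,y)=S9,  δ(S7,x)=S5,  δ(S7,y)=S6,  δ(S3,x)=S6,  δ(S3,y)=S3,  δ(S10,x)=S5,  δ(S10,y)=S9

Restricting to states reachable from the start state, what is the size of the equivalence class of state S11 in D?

States {S1,S2,S4,S8} cannot be reached from the start state, so discard them.
P0 = {S0,S5,S7,S10} | {S3,S6,S9,S11}.
Split {S0,S5,S7,S10} by δ(·,x) → {S0,S7,S10} and {S5}.
On input x, block {S0,S7,S10} splits into {S7,S10} and {S0}.
Refine {S3,S6,S9,S11} on symbol x: members go to different blocks, giving {S6,S9,S11} and {S3}.
No further refinement is possible. Final partition (5 blocks): {S7,S10} | {S6,S9,S11} | {S5} | {S0} | {S3}.
State S11 belongs to the block {S6,S9,S11}, which has 3 states.

3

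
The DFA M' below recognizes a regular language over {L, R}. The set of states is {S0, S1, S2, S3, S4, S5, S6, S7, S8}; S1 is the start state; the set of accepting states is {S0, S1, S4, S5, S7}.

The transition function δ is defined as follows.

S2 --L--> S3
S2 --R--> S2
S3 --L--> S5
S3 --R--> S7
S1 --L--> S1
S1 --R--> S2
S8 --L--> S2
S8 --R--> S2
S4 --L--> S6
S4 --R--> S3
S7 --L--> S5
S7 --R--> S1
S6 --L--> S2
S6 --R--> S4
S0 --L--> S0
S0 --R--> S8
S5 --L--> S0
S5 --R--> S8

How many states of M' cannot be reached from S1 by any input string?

2

No path from S1 leads to S4, S6; the other 7 states are all reachable.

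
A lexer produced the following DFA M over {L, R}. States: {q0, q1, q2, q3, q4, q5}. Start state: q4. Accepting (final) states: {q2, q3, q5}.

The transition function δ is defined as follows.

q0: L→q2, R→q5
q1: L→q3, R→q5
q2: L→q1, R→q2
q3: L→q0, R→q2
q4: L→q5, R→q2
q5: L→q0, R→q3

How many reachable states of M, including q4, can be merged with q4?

All states are reachable from the start state.
P0 = {q2,q3,q5} | {q0,q1,q4}.
Stable partition: {q2,q3,q5} | {q0,q1,q4} — 2 equivalence classes.
State q4 belongs to the block {q0,q1,q4}, which has 3 states.

3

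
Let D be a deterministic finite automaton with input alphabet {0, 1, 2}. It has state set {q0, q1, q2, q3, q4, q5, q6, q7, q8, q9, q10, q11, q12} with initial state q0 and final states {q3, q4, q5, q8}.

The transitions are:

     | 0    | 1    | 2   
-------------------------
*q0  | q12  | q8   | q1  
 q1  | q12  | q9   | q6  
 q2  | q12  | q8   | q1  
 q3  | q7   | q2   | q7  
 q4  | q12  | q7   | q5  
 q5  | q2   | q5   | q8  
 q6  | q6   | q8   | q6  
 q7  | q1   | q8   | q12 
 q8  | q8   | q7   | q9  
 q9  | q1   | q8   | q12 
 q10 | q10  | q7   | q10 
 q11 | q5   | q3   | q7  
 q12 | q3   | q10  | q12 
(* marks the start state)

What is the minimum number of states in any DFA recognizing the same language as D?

States {q4,q5,q11} cannot be reached from the start state, so discard them.
P0 = {q3,q8} | {q0,q1,q2,q6,q7,q9,q10,q12}.
Refine {q3,q8} on symbol 0: members go to different blocks, giving {q3} and {q8}.
Refine {q0,q1,q2,q6,q7,q9,q10,q12} on symbol 0: members go to different blocks, giving {q0,q1,q2,q6,q7,q9,q10} and {q12}.
On input 0, block {q0,q1,q2,q6,q7,q9,q10} splits into {q6,q7,q9,q10} and {q0,q1,q2}.
Refine {q6,q7,q9,q10} on symbol 0: members go to different blocks, giving {q6,q10} and {q7,q9}.
On input 1, block {q6,q10} splits into {q6} and {q10}.
On input 1, block {q0,q1,q2} splits into {q0,q2} and {q1}.
No further refinement is possible. Final partition (8 blocks): {q3} | {q6} | {q8} | {q12} | {q0,q2} | {q7,q9} | {q10} | {q1}.

8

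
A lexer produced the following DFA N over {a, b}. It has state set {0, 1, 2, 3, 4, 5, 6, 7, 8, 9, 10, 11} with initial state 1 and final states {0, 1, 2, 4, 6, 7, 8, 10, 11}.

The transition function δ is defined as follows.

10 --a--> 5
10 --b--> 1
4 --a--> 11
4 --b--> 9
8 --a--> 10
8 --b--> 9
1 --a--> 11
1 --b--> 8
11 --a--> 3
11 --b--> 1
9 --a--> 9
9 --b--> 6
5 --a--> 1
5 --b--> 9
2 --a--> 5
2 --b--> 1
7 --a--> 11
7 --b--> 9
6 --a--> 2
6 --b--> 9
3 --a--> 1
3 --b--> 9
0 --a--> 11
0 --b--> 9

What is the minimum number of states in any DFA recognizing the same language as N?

5

Reachable states from the start: {1,2,3,5,6,8,9,10,11}. Unreachable: {0,4,7} — drop them.
P0 = {1,2,6,8,10,11} | {3,5,9}.
On input a, block {1,2,6,8,10,11} splits into {1,6,8} and {2,10,11}.
Split {1,6,8} by δ(·,b) → {6,8} and {1}.
Refine {3,5,9} on symbol a: members go to different blocks, giving {3,5} and {9}.
The partition is now stable with 5 blocks: {6,8} | {3,5} | {2,10,11} | {1} | {9}.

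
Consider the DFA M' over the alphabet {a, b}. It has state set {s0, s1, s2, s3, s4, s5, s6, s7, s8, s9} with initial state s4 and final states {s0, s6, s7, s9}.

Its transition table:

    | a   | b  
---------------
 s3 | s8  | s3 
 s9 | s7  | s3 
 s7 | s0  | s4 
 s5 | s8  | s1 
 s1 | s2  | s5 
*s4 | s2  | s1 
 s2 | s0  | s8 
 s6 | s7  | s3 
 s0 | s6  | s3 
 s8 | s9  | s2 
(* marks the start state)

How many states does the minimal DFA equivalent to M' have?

3

All states are reachable from the start state.
Initial partition by acceptance: {s0,s6,s7,s9} | {s1,s2,s3,s4,s5,s8}.
On input a, block {s1,s2,s3,s4,s5,s8} splits into {s1,s3,s4,s5} and {s2,s8}.
No further refinement is possible. Final partition (3 blocks): {s0,s6,s7,s9} | {s1,s3,s4,s5} | {s2,s8}.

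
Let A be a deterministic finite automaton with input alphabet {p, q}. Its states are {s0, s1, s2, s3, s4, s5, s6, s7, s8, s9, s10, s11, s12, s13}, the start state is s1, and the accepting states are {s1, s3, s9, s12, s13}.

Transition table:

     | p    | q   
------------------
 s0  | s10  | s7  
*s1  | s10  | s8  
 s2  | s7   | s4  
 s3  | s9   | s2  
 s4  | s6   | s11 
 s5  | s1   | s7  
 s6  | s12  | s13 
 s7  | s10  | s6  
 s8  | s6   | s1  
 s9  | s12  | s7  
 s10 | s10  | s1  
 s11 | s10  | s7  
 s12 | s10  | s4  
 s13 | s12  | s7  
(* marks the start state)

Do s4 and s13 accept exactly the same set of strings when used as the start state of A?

No

States {s0,s2,s3,s5,s9} cannot be reached from the start state, so discard them.
Start with accepting vs non-accepting: {s1,s12,s13} | {s4,s6,s7,s8,s10,s11}.
On input p, block {s1,s12,s13} splits into {s1,s12} and {s13}.
Split {s4,s6,s7,s8,s10,s11} by δ(·,p) → {s4,s7,s8,s10,s11} and {s6}.
Split {s4,s7,s8,s10,s11} by δ(·,p) → {s7,s10,s11} and {s4,s8}.
On input q, block {s7,s10,s11} splits into {s7} and {s10} and {s11}.
Refine {s4,s8} on symbol q: members go to different blocks, giving {s4} and {s8}.
Refine {s1,s12} on symbol q: members go to different blocks, giving {s1} and {s12}.
Stable partition: {s1} | {s7} | {s13} | {s6} | {s4} | {s10} | {s11} | {s8} | {s12} — 9 equivalence classes.
s4 and s13 end up in different blocks, so they are distinguishable. For instance, the string 'ε' is accepted from only s13.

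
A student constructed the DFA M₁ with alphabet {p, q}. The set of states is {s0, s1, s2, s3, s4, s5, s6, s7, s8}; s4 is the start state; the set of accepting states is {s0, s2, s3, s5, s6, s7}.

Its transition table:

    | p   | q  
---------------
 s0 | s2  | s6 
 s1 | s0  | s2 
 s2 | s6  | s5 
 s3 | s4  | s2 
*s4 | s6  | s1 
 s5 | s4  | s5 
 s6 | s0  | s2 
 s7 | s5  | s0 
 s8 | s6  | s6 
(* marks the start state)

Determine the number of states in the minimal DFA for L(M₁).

6

States {s3,s7,s8} cannot be reached from the start state, so discard them.
P0 = {s0,s2,s5,s6} | {s1,s4}.
On input p, block {s0,s2,s5,s6} splits into {s0,s2,s6} and {s5}.
On input q, block {s0,s2,s6} splits into {s0,s6} and {s2}.
On input p, block {s0,s6} splits into {s0} and {s6}.
Split {s1,s4} by δ(·,p) → {s1} and {s4}.
Stable partition: {s0} | {s1} | {s5} | {s2} | {s6} | {s4} — 6 equivalence classes.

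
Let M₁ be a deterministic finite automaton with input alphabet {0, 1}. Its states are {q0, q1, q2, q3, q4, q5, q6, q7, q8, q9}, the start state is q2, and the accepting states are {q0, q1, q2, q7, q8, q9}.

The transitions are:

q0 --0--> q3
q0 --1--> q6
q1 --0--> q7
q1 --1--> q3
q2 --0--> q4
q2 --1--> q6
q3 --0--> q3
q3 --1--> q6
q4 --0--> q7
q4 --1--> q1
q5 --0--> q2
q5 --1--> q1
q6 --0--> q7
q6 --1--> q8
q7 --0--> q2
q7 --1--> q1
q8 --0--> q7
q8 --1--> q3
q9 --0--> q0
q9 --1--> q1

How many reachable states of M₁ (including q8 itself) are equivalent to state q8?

States {q0,q5,q9} cannot be reached from the start state, so discard them.
Initial partition by acceptance: {q1,q2,q7,q8} | {q3,q4,q6}.
Refine {q1,q2,q7,q8} on symbol 0: members go to different blocks, giving {q1,q7,q8} and {q2}.
On input 0, block {q1,q7,q8} splits into {q1,q8} and {q7}.
Split {q3,q4,q6} by δ(·,0) → {q4,q6} and {q3}.
No further refinement is possible. Final partition (5 blocks): {q1,q8} | {q4,q6} | {q2} | {q7} | {q3}.
State q8 belongs to the block {q1,q8}, which has 2 states.

2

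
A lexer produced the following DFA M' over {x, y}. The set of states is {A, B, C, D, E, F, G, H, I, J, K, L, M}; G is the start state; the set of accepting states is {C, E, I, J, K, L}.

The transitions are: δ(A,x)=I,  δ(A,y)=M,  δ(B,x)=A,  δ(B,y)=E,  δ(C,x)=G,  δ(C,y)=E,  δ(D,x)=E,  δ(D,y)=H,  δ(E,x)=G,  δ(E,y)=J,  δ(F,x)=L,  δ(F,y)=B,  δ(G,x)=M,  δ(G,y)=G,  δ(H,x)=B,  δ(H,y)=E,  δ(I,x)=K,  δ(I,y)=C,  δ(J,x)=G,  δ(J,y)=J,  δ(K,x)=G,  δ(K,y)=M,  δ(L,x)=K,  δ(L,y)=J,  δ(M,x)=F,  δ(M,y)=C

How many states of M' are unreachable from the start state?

BFS from G reaches {A, B, C, E, F, G, I, J, K, L, M}; the 2 state(s) D, H are never visited.

2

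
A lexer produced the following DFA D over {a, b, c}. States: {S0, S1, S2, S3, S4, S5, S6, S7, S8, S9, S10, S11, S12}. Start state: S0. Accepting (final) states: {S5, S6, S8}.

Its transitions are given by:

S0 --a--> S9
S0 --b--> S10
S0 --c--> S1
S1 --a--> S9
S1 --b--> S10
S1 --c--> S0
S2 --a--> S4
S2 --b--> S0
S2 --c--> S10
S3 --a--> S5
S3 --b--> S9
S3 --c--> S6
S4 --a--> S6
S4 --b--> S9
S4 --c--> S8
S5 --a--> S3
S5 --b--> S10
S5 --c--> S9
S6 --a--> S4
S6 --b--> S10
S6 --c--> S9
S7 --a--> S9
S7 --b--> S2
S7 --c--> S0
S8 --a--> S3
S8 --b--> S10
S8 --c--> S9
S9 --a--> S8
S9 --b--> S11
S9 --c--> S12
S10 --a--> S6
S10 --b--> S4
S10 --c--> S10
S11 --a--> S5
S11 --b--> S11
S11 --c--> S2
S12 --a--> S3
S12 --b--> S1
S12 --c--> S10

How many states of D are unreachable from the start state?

Starting at S0 and following transitions, the reachable set is {S0, S1, S2, S3, S4, S5, S6, S8, S9, S10, S11, S12}. That leaves S7 unreachable — 1 in total.

1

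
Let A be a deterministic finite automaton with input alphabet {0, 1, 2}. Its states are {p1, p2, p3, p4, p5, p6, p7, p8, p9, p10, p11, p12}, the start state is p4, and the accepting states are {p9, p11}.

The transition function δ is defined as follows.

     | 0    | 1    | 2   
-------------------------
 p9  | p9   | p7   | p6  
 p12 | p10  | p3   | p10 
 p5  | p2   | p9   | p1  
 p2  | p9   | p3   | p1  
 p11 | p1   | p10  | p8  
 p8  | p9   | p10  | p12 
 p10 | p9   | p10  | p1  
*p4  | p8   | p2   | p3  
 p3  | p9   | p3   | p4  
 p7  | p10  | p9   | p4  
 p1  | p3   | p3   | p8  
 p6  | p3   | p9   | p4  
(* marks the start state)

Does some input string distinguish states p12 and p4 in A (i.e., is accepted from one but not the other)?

First remove the unreachable states {p5,p11}; 10 states remain.
Initial partition by acceptance: {p9} | {p1,p2,p3,p4,p6,p7,p8,p10,p12}.
Refine {p1,p2,p3,p4,p6,p7,p8,p10,p12} on symbol 0: members go to different blocks, giving {p1,p4,p6,p7,p12} and {p2,p3,p8,p10}.
Split {p1,p4,p6,p7,p12} by δ(·,1) → {p1,p4,p12} and {p6,p7}.
Stable partition: {p9} | {p1,p4,p12} | {p2,p3,p8,p10} | {p6,p7} — 4 equivalence classes.
p12 and p4 lie in the same block of the stable partition, so they are equivalent — no string distinguishes them.

No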